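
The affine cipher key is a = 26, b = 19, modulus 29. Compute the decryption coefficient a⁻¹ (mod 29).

Run Euclid on (29, 26):
29 = 1·26 + 3
26 = 8·3 + 2
3 = 1·2 + 1
2 = 2·1 + 0
Since gcd(26, 29) = 1, back-substitute to write 1 as a combination:
1 = 3 − 2
1 = −26 + 9·3
1 = 9·29 − 10·26
Hence 26⁻¹ ≡ -10 ≡ 19 (mod 29).

19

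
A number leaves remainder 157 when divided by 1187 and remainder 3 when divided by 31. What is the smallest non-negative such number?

8466

Write x = 157 + 1187·k. Then 1187·k ≡ 3 − 157 ≡ 1 (mod 31).
Need 1187⁻¹ mod 31. Extended Euclid on (31, 9):
31 = 3·9 + 4
9 = 2·4 + 1
4 = 4·1 + 0
Back-substitute:
1 = 9 − 2·4
1 = −2·31 + 7·9
1187⁻¹ ≡ 7 (mod 31), so k ≡ 7·1 ≡ 7 (mod 31).
x = 157 + 1187·7 = 8466.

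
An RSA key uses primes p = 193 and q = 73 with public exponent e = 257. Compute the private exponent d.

6401

φ(n) = (p−1)(q−1) = 192·72 = 13824.
Need d with 257·d ≡ 1 (mod 13824). Apply the extended Euclidean algorithm:
13824 = 53×257 + 203
257 = 1×203 + 54
203 = 3×54 + 41
54 = 1×41 + 13
41 = 3×13 + 2
13 = 6×2 + 1
2 = 2×1 + 0
Back-substitute:
1 = 13 − 6·2
1 = −6·41 + 19·13
1 = 19·54 − 25·41
1 = −25·203 + 94·54
1 = 94·257 − 119·203
1 = −119·13824 + 6401·257
So 257·6401 ≡ 1 (mod 13824), hence d = 6401.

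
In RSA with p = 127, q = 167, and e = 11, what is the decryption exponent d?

3803

φ(n) = (p−1)(q−1) = 126·166 = 20916.
Need d with 11·d ≡ 1 (mod 20916). Apply the extended Euclidean algorithm:
20916 = 1901×11 + 5
11 = 2×5 + 1
5 = 5×1 + 0
Back-substitute:
1 = 11 − 2·5
1 = −2·20916 + 3803·11
So 11·3803 ≡ 1 (mod 20916), hence d = 3803.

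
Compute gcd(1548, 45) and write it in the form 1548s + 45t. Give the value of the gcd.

9

Repeated division:
1548 = 34*45 + 18
45 = 2*18 + 9
18 = 2*9 + 0
gcd(1548, 45) = 9.
Back-substituting:
9 = 45 − 2·18
9 = −2·1548 + 69·45
So 9 = (-2)·1548 + (69)·45.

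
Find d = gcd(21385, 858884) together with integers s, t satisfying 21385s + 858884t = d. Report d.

Euclidean algorithm:
858884 = 40×21385 + 3484
21385 = 6×3484 + 481
3484 = 7×481 + 117
481 = 4×117 + 13
117 = 9×13 + 0
gcd(21385, 858884) = 13.
Working backward:
13 = 481 − 4·117
13 = −4·3484 + 29·481
13 = 29·21385 − 178·3484
13 = −178·858884 + 7149·21385
So 13 = (-178)·858884 + (7149)·21385.

13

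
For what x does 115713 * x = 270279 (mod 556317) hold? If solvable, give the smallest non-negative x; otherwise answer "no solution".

First find gcd(115713, 556317):
556317 = 4·115713 + 93465
115713 = 1·93465 + 22248
93465 = 4·22248 + 4473
22248 = 4·4473 + 4356
4473 = 1·4356 + 117
4356 = 37·117 + 27
117 = 4·27 + 9
27 = 3·9 + 0
gcd = 9 and 9 | 270279, so solutions exist. Divide through by 9: 12857x ≡ 30031 (mod 61813).
Now find 12857⁻¹ mod 61813:
61813 = 4×12857 + 10385
12857 = 1×10385 + 2472
10385 = 4×2472 + 497
2472 = 4×497 + 484
497 = 1×484 + 13
484 = 37×13 + 3
13 = 4×3 + 1
3 = 3×1 + 0
Back-substitute:
1 = 13 − 4·3
1 = −4·484 + 149·13
1 = 149·497 − 153·484
1 = −153·2472 + 761·497
1 = 761·10385 − 3197·2472
1 = −3197·12857 + 3958·10385
1 = 3958·61813 − 19029·12857
So 12857·(-19029) ≡ 1 (mod 61813), i.e. 12857⁻¹ ≡ 42784.
Then x ≡ 42784·30031 ≡ 1286 (mod 61813); the smallest non-negative solution is x = 1286.

1286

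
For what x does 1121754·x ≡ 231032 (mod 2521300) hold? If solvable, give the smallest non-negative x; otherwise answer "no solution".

698758

First find gcd(1121754, 2521300):
2521300 = 2·1121754 + 277792
1121754 = 4·277792 + 10586
277792 = 26·10586 + 2556
10586 = 4·2556 + 362
2556 = 7·362 + 22
362 = 16·22 + 10
22 = 2·10 + 2
10 = 5·2 + 0
gcd = 2 and 2 | 231032, so solutions exist. Divide through by 2: 560877x ≡ 115516 (mod 1260650).
Now find 560877⁻¹ mod 1260650:
1260650 = 2·560877 + 138896
560877 = 4·138896 + 5293
138896 = 26·5293 + 1278
5293 = 4·1278 + 181
1278 = 7·181 + 11
181 = 16·11 + 5
11 = 2·5 + 1
5 = 5·1 + 0
Back-substitute:
1 = 11 − 2·5
1 = −2·181 + 33·11
1 = 33·1278 − 233·181
1 = −233·5293 + 965·1278
1 = 965·138896 − 25323·5293
1 = −25323·560877 + 102257·138896
1 = 102257·1260650 − 229837·560877
So 560877·(-229837) ≡ 1 (mod 1260650), i.e. 560877⁻¹ ≡ 1030813.
Then x ≡ 1030813·115516 ≡ 698758 (mod 1260650); the smallest non-negative solution is x = 698758.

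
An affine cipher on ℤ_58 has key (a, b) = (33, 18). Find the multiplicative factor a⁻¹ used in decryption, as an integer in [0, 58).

Extended Euclidean algorithm:
58 = 1*33 + 25
33 = 1*25 + 8
25 = 3*8 + 1
8 = 8*1 + 0
Since gcd(33, 58) = 1, back-substitute to write 1 as a combination:
1 = 25 − 3·8
1 = −3·33 + 4·25
1 = 4·58 − 7·33
Hence 33⁻¹ ≡ -7 ≡ 51 (mod 58).

51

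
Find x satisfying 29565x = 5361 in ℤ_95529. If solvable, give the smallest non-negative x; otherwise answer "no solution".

First find gcd(29565, 95529):
95529 = 3×29565 + 6834
29565 = 4×6834 + 2229
6834 = 3×2229 + 147
2229 = 15×147 + 24
147 = 6×24 + 3
24 = 8×3 + 0
gcd = 3 and 3 | 5361, so solutions exist. Divide through by 3: 9855x ≡ 1787 (mod 31843).
Now find 9855⁻¹ mod 31843:
31843 = 3×9855 + 2278
9855 = 4×2278 + 743
2278 = 3×743 + 49
743 = 15×49 + 8
49 = 6×8 + 1
8 = 8×1 + 0
Back-substitute:
1 = 49 − 6·8
1 = −6·743 + 91·49
1 = 91·2278 − 279·743
1 = −279·9855 + 1207·2278
1 = 1207·31843 − 3900·9855
So 9855·(-3900) ≡ 1 (mod 31843), i.e. 9855⁻¹ ≡ 27943.
Then x ≡ 27943·1787 ≡ 4317 (mod 31843); the smallest non-negative solution is x = 4317.

4317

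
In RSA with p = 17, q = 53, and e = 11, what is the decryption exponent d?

227

φ(n) = (p−1)(q−1) = 16·52 = 832.
Need d with 11·d ≡ 1 (mod 832). Apply the extended Euclidean algorithm:
832 = 75*11 + 7
11 = 1*7 + 4
7 = 1*4 + 3
4 = 1*3 + 1
3 = 3*1 + 0
Back-substitute:
1 = 4 − 3
1 = −7 + 2·4
1 = 2·11 − 3·7
1 = −3·832 + 227·11
So 11·227 ≡ 1 (mod 832), hence d = 227.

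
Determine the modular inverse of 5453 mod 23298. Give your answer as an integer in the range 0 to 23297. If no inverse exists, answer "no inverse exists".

16133

Extended Euclidean algorithm:
23298 = 4×5453 + 1486
5453 = 3×1486 + 995
1486 = 1×995 + 491
995 = 2×491 + 13
491 = 37×13 + 10
13 = 1×10 + 3
10 = 3×3 + 1
3 = 3×1 + 0
The gcd is 1. Working backward:
1 = 10 − 3·3
1 = −3·13 + 4·10
1 = 4·491 − 151·13
1 = −151·995 + 306·491
1 = 306·1486 − 457·995
1 = −457·5453 + 1677·1486
1 = 1677·23298 − 7165·5453
Thus 5453·(-7165) ≡ 1 (mod 23298); reducing, -7165 mod 23298 = 16133.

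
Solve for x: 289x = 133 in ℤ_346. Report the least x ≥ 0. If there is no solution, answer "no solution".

113

First find gcd(289, 346):
346 = 1·289 + 57
289 = 5·57 + 4
57 = 14·4 + 1
4 = 4·1 + 0
gcd = 1, so a unique solution mod 346 exists.
Back-substitute for the Bézout coefficients:
1 = 57 − 14·4
1 = −14·289 + 71·57
1 = 71·346 − 85·289
So 289·(-85) ≡ 1 (mod 346), giving 289⁻¹ ≡ 261.
x ≡ 289⁻¹·133 ≡ 261·133 ≡ 113 (mod 346).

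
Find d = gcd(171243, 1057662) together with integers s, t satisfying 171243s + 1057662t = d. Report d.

9

Repeated division:
1057662 = 6×171243 + 30204
171243 = 5×30204 + 20223
30204 = 1×20223 + 9981
20223 = 2×9981 + 261
9981 = 38×261 + 63
261 = 4×63 + 9
63 = 7×9 + 0
gcd(171243, 1057662) = 9.
Express as a combination:
9 = 261 − 4·63
9 = −4·9981 + 153·261
9 = 153·20223 − 310·9981
9 = −310·30204 + 463·20223
9 = 463·171243 − 2625·30204
9 = −2625·1057662 + 16213·171243
So 9 = (-2625)·1057662 + (16213)·171243.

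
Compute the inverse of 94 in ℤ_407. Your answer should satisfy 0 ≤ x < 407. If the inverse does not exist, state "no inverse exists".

Run Euclid on (407, 94):
407 = 4·94 + 31
94 = 3·31 + 1
31 = 31·1 + 0
gcd = 1, so the inverse exists. Back-substitute:
1 = 94 − 3·31
1 = −3·407 + 13·94
So 94·13 ≡ 1 (mod 407).

13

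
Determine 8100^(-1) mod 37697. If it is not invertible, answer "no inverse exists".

1708

Run Euclid on (37697, 8100):
37697 = 4·8100 + 5297
8100 = 1·5297 + 2803
5297 = 1·2803 + 2494
2803 = 1·2494 + 309
2494 = 8·309 + 22
309 = 14·22 + 1
22 = 22·1 + 0
gcd = 1, so the inverse exists. Back-substitute:
1 = 309 − 14·22
1 = −14·2494 + 113·309
1 = 113·2803 − 127·2494
1 = −127·5297 + 240·2803
1 = 240·8100 − 367·5297
1 = −367·37697 + 1708·8100
So 8100·1708 ≡ 1 (mod 37697).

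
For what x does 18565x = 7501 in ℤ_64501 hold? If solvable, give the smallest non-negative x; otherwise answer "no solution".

First find gcd(18565, 64501):
64501 = 3×18565 + 8806
18565 = 2×8806 + 953
8806 = 9×953 + 229
953 = 4×229 + 37
229 = 6×37 + 7
37 = 5×7 + 2
7 = 3×2 + 1
2 = 2×1 + 0
gcd = 1, so a unique solution mod 64501 exists.
Back-substitute for the Bézout coefficients:
1 = 7 − 3·2
1 = −3·37 + 16·7
1 = 16·229 − 99·37
1 = −99·953 + 412·229
1 = 412·8806 − 3807·953
1 = −3807·18565 + 8026·8806
1 = 8026·64501 − 27885·18565
So 18565·(-27885) ≡ 1 (mod 64501), giving 18565⁻¹ ≡ 36616.
x ≡ 18565⁻¹·7501 ≡ 36616·7501 ≡ 11358 (mod 64501).

11358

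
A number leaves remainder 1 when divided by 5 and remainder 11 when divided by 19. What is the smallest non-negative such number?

11

Write x = 1 + 5·k. Then 5·k ≡ 11 − 1 ≡ 10 (mod 19).
Need 5⁻¹ mod 19. Extended Euclid on (19, 5):
19 = 3*5 + 4
5 = 1*4 + 1
4 = 4*1 + 0
Back-substitute:
1 = 5 − 4
1 = −19 + 4·5
5⁻¹ ≡ 4 (mod 19), so k ≡ 4·10 ≡ 2 (mod 19).
x = 1 + 5·2 = 11.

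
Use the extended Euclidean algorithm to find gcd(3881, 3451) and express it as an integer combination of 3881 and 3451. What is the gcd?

Repeated division:
3881 = 1×3451 + 430
3451 = 8×430 + 11
430 = 39×11 + 1
11 = 11×1 + 0
gcd(3881, 3451) = 1.
Back-substituting:
1 = 430 − 39·11
1 = −39·3451 + 313·430
1 = 313·3881 − 352·3451
So 1 = (313)·3881 + (-352)·3451.

1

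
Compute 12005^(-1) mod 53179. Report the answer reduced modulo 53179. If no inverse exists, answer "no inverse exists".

Compute gcd(12005, 53179):
53179 = 4×12005 + 5159
12005 = 2×5159 + 1687
5159 = 3×1687 + 98
1687 = 17×98 + 21
98 = 4×21 + 14
21 = 1×14 + 7
14 = 2×7 + 0
gcd(12005, 53179) = 7 ≠ 1, so 12005 has no multiplicative inverse modulo 53179.

no inverse exists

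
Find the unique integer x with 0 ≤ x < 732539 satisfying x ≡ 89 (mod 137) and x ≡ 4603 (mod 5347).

197095

Write x = 89 + 137·k. Then 137·k ≡ 4603 − 89 ≡ 4514 (mod 5347).
Need 137⁻¹ mod 5347. Extended Euclid on (5347, 137):
5347 = 39·137 + 4
137 = 34·4 + 1
4 = 4·1 + 0
Back-substitute:
1 = 137 − 34·4
1 = −34·5347 + 1327·137
137⁻¹ ≡ 1327 (mod 5347), so k ≡ 1327·4514 ≡ 1438 (mod 5347).
x = 89 + 137·1438 = 197095.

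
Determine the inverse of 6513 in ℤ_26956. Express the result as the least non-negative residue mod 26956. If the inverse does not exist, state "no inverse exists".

20545

Extended Euclidean algorithm:
26956 = 4*6513 + 904
6513 = 7*904 + 185
904 = 4*185 + 164
185 = 1*164 + 21
164 = 7*21 + 17
21 = 1*17 + 4
17 = 4*4 + 1
4 = 4*1 + 0
Since gcd(6513, 26956) = 1, back-substitute to write 1 as a combination:
1 = 17 − 4·4
1 = −4·21 + 5·17
1 = 5·164 − 39·21
1 = −39·185 + 44·164
1 = 44·904 − 215·185
1 = −215·6513 + 1549·904
1 = 1549·26956 − 6411·6513
Thus 6513·(-6411) ≡ 1 (mod 26956); reducing, -6411 mod 26956 = 20545.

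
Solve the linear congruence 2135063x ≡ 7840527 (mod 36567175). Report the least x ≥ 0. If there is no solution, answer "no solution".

First find gcd(2135063, 36567175):
36567175 = 17·2135063 + 271104
2135063 = 7·271104 + 237335
271104 = 1·237335 + 33769
237335 = 7·33769 + 952
33769 = 35·952 + 449
952 = 2·449 + 54
449 = 8·54 + 17
54 = 3·17 + 3
17 = 5·3 + 2
3 = 1·2 + 1
2 = 2·1 + 0
gcd = 1, so a unique solution mod 36567175 exists.
Back-substitute for the Bézout coefficients:
1 = 3 − 2
1 = −17 + 6·3
1 = 6·54 − 19·17
1 = −19·449 + 158·54
1 = 158·952 − 335·449
1 = −335·33769 + 11883·952
1 = 11883·237335 − 83516·33769
1 = −83516·271104 + 95399·237335
1 = 95399·2135063 − 751309·271104
1 = −751309·36567175 + 12867652·2135063
So 2135063·(12867652) ≡ 1 (mod 36567175), giving 2135063⁻¹ ≡ 12867652.
x ≡ 2135063⁻¹·7840527 ≡ 12867652·7840527 ≡ 8003029 (mod 36567175).

8003029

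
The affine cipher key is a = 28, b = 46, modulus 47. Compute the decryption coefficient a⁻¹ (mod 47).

Extended Euclidean algorithm:
47 = 1×28 + 19
28 = 1×19 + 9
19 = 2×9 + 1
9 = 9×1 + 0
Since gcd(28, 47) = 1, back-substitute to write 1 as a combination:
1 = 19 − 2·9
1 = −2·28 + 3·19
1 = 3·47 − 5·28
So 28·(-5) ≡ 1 (mod 47), and -5 ≡ 42 (mod 47).

42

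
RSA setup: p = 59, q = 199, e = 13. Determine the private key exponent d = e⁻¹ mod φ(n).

φ(n) = (p−1)(q−1) = 58·198 = 11484.
Need d with 13·d ≡ 1 (mod 11484). Apply the extended Euclidean algorithm:
11484 = 883*13 + 5
13 = 2*5 + 3
5 = 1*3 + 2
3 = 1*2 + 1
2 = 2*1 + 0
Back-substitute:
1 = 3 − 2
1 = −5 + 2·3
1 = 2·13 − 5·5
1 = −5·11484 + 4417·13
So 13·4417 ≡ 1 (mod 11484), hence d = 4417.

4417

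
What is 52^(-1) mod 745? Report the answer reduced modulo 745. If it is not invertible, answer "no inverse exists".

43

gcd(745, 52) by repeated division:
745 = 14*52 + 17
52 = 3*17 + 1
17 = 17*1 + 0
gcd = 1, so the inverse exists. Back-substitute:
1 = 52 − 3·17
1 = −3·745 + 43·52
So 52·43 ≡ 1 (mod 745).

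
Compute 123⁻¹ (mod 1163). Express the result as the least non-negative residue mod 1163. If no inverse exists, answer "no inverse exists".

Run Euclid on (1163, 123):
1163 = 9·123 + 56
123 = 2·56 + 11
56 = 5·11 + 1
11 = 11·1 + 0
The gcd is 1. Working backward:
1 = 56 − 5·11
1 = −5·123 + 11·56
1 = 11·1163 − 104·123
Thus 123·(-104) ≡ 1 (mod 1163); reducing, -104 mod 1163 = 1059.

1059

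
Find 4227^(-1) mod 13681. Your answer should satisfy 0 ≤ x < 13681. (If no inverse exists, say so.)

Apply the Euclidean algorithm to 13681 and 4227:
13681 = 3·4227 + 1000
4227 = 4·1000 + 227
1000 = 4·227 + 92
227 = 2·92 + 43
92 = 2·43 + 6
43 = 7·6 + 1
6 = 6·1 + 0
Since gcd(4227, 13681) = 1, back-substitute to write 1 as a combination:
1 = 43 − 7·6
1 = −7·92 + 15·43
1 = 15·227 − 37·92
1 = −37·1000 + 163·227
1 = 163·4227 − 689·1000
1 = −689·13681 + 2230·4227
So 4227·2230 ≡ 1 (mod 13681).

2230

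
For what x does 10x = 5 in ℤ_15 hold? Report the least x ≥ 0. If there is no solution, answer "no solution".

First find gcd(10, 15):
15 = 1·10 + 5
10 = 2·5 + 0
gcd = 5 and 5 | 5, so solutions exist. Divide through by 5: 2x ≡ 1 (mod 3).
Now find 2⁻¹ mod 3:
3 = 1×2 + 1
2 = 2×1 + 0
Back-substitute:
1 = 3 − 2
So 2·(-1) ≡ 1 (mod 3), i.e. 2⁻¹ ≡ 2.
Then x ≡ 2·1 ≡ 2 (mod 3); the smallest non-negative solution is x = 2.

2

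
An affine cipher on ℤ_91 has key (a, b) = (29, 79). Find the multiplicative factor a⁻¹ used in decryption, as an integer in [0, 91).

22

gcd(91, 29) by repeated division:
91 = 3·29 + 4
29 = 7·4 + 1
4 = 4·1 + 0
Since gcd(29, 91) = 1, back-substitute to write 1 as a combination:
1 = 29 − 7·4
1 = −7·91 + 22·29
So 29·22 ≡ 1 (mod 91).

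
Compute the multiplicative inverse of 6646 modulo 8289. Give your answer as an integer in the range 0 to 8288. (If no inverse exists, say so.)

gcd(8289, 6646) by repeated division:
8289 = 1*6646 + 1643
6646 = 4*1643 + 74
1643 = 22*74 + 15
74 = 4*15 + 14
15 = 1*14 + 1
14 = 14*1 + 0
gcd = 1, so the inverse exists. Back-substitute:
1 = 15 − 14
1 = −74 + 5·15
1 = 5·1643 − 111·74
1 = −111·6646 + 449·1643
1 = 449·8289 − 560·6646
So 6646·(-560) ≡ 1 (mod 8289), and -560 ≡ 7729 (mod 8289).

7729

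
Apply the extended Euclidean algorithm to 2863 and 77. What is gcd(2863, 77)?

Apply Euclid's algorithm to 2863 and 77:
2863 = 37·77 + 14
77 = 5·14 + 7
14 = 2·7 + 0
gcd(2863, 77) = 7.
Working backward:
7 = 77 − 5·14
7 = −5·2863 + 186·77
So 7 = (-5)·2863 + (186)·77.

7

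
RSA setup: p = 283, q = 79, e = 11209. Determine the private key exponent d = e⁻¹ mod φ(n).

3805

φ(n) = (p−1)(q−1) = 282·78 = 21996.
Need d with 11209·d ≡ 1 (mod 21996). Apply the extended Euclidean algorithm:
21996 = 1×11209 + 10787
11209 = 1×10787 + 422
10787 = 25×422 + 237
422 = 1×237 + 185
237 = 1×185 + 52
185 = 3×52 + 29
52 = 1×29 + 23
29 = 1×23 + 6
23 = 3×6 + 5
6 = 1×5 + 1
5 = 5×1 + 0
Back-substitute:
1 = 6 − 5
1 = −23 + 4·6
1 = 4·29 − 5·23
1 = −5·52 + 9·29
1 = 9·185 − 32·52
1 = −32·237 + 41·185
1 = 41·422 − 73·237
1 = −73·10787 + 1866·422
1 = 1866·11209 − 1939·10787
1 = −1939·21996 + 3805·11209
So 11209·3805 ≡ 1 (mod 21996), hence d = 3805.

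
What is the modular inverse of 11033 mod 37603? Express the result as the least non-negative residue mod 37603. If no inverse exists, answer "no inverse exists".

Apply the Euclidean algorithm to 37603 and 11033:
37603 = 3×11033 + 4504
11033 = 2×4504 + 2025
4504 = 2×2025 + 454
2025 = 4×454 + 209
454 = 2×209 + 36
209 = 5×36 + 29
36 = 1×29 + 7
29 = 4×7 + 1
7 = 7×1 + 0
Since gcd(11033, 37603) = 1, back-substitute to write 1 as a combination:
1 = 29 − 4·7
1 = −4·36 + 5·29
1 = 5·209 − 29·36
1 = −29·454 + 63·209
1 = 63·2025 − 281·454
1 = −281·4504 + 625·2025
1 = 625·11033 − 1531·4504
1 = −1531·37603 + 5218·11033
So 11033·5218 ≡ 1 (mod 37603).

5218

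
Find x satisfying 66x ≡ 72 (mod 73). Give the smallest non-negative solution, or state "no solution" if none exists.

21

First find gcd(66, 73):
73 = 1*66 + 7
66 = 9*7 + 3
7 = 2*3 + 1
3 = 3*1 + 0
gcd = 1, so a unique solution mod 73 exists.
Back-substitute for the Bézout coefficients:
1 = 7 − 2·3
1 = −2·66 + 19·7
1 = 19·73 − 21·66
So 66·(-21) ≡ 1 (mod 73), giving 66⁻¹ ≡ 52.
x ≡ 66⁻¹·72 ≡ 52·72 ≡ 21 (mod 73).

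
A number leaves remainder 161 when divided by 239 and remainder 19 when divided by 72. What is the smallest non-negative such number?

5419

Write x = 161 + 239·k. Then 239·k ≡ 19 − 161 ≡ 2 (mod 72).
Need 239⁻¹ mod 72. Extended Euclid on (72, 23):
72 = 3×23 + 3
23 = 7×3 + 2
3 = 1×2 + 1
2 = 2×1 + 0
Back-substitute:
1 = 3 − 2
1 = −23 + 8·3
1 = 8·72 − 25·23
239⁻¹ ≡ 47 (mod 72), so k ≡ 47·2 ≡ 22 (mod 72).
x = 161 + 239·22 = 5419.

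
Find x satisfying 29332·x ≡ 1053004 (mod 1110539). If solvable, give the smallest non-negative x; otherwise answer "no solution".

3822

First find gcd(29332, 1110539):
1110539 = 37*29332 + 25255
29332 = 1*25255 + 4077
25255 = 6*4077 + 793
4077 = 5*793 + 112
793 = 7*112 + 9
112 = 12*9 + 4
9 = 2*4 + 1
4 = 4*1 + 0
gcd = 1, so a unique solution mod 1110539 exists.
Back-substitute for the Bézout coefficients:
1 = 9 − 2·4
1 = −2·112 + 25·9
1 = 25·793 − 177·112
1 = −177·4077 + 910·793
1 = 910·25255 − 5637·4077
1 = −5637·29332 + 6547·25255
1 = 6547·1110539 − 247876·29332
So 29332·(-247876) ≡ 1 (mod 1110539), giving 29332⁻¹ ≡ 862663.
x ≡ 29332⁻¹·1053004 ≡ 862663·1053004 ≡ 3822 (mod 1110539).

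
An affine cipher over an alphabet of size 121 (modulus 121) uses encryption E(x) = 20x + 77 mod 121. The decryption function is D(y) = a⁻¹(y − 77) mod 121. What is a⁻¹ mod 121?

Extended Euclidean algorithm:
121 = 6*20 + 1
20 = 20*1 + 0
gcd = 1, so the inverse exists. Back-substitute:
1 = 121 − 6·20
Hence 20⁻¹ ≡ -6 ≡ 115 (mod 121).

115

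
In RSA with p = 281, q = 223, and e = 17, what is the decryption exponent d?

φ(n) = (p−1)(q−1) = 280·222 = 62160.
Need d with 17·d ≡ 1 (mod 62160). Apply the extended Euclidean algorithm:
62160 = 3656*17 + 8
17 = 2*8 + 1
8 = 8*1 + 0
Back-substitute:
1 = 17 − 2·8
1 = −2·62160 + 7313·17
So 17·7313 ≡ 1 (mod 62160), hence d = 7313.

7313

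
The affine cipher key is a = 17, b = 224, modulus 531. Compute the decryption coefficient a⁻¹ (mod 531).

125

Apply the Euclidean algorithm to 531 and 17:
531 = 31*17 + 4
17 = 4*4 + 1
4 = 4*1 + 0
The gcd is 1. Working backward:
1 = 17 − 4·4
1 = −4·531 + 125·17
So 17·125 ≡ 1 (mod 531).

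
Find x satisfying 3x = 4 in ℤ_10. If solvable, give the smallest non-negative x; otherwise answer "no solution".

First find gcd(3, 10):
10 = 3·3 + 1
3 = 3·1 + 0
gcd = 1, so a unique solution mod 10 exists.
Back-substitute for the Bézout coefficients:
1 = 10 − 3·3
So 3·(-3) ≡ 1 (mod 10), giving 3⁻¹ ≡ 7.
x ≡ 3⁻¹·4 ≡ 7·4 ≡ 8 (mod 10).

8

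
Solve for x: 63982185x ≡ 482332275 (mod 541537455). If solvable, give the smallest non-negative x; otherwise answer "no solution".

First find gcd(63982185, 541537455):
541537455 = 8×63982185 + 29679975
63982185 = 2×29679975 + 4622235
29679975 = 6×4622235 + 1946565
4622235 = 2×1946565 + 729105
1946565 = 2×729105 + 488355
729105 = 1×488355 + 240750
488355 = 2×240750 + 6855
240750 = 35×6855 + 825
6855 = 8×825 + 255
825 = 3×255 + 60
255 = 4×60 + 15
60 = 4×15 + 0
gcd = 15 and 15 | 482332275, so solutions exist. Divide through by 15: 4265479x ≡ 32155485 (mod 36102497).
Now find 4265479⁻¹ mod 36102497:
36102497 = 8·4265479 + 1978665
4265479 = 2·1978665 + 308149
1978665 = 6·308149 + 129771
308149 = 2·129771 + 48607
129771 = 2·48607 + 32557
48607 = 1·32557 + 16050
32557 = 2·16050 + 457
16050 = 35·457 + 55
457 = 8·55 + 17
55 = 3·17 + 4
17 = 4·4 + 1
4 = 4·1 + 0
Back-substitute:
1 = 17 − 4·4
1 = −4·55 + 13·17
1 = 13·457 − 108·55
1 = −108·16050 + 3793·457
1 = 3793·32557 − 7694·16050
1 = −7694·48607 + 11487·32557
1 = 11487·129771 − 30668·48607
1 = −30668·308149 + 72823·129771
1 = 72823·1978665 − 467606·308149
1 = −467606·4265479 + 1008035·1978665
1 = 1008035·36102497 − 8531886·4265479
So 4265479·(-8531886) ≡ 1 (mod 36102497), i.e. 4265479⁻¹ ≡ 27570611.
Then x ≡ 27570611·32155485 ≡ 21990451 (mod 36102497); the smallest non-negative solution is x = 21990451.

21990451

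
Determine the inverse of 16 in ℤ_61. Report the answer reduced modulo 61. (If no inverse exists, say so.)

42

Run Euclid on (61, 16):
61 = 3*16 + 13
16 = 1*13 + 3
13 = 4*3 + 1
3 = 3*1 + 0
gcd = 1, so the inverse exists. Back-substitute:
1 = 13 − 4·3
1 = −4·16 + 5·13
1 = 5·61 − 19·16
Thus 16·(-19) ≡ 1 (mod 61); reducing, -19 mod 61 = 42.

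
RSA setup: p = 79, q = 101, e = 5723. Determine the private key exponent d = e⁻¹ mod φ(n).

φ(n) = (p−1)(q−1) = 78·100 = 7800.
Need d with 5723·d ≡ 1 (mod 7800). Apply the extended Euclidean algorithm:
7800 = 1*5723 + 2077
5723 = 2*2077 + 1569
2077 = 1*1569 + 508
1569 = 3*508 + 45
508 = 11*45 + 13
45 = 3*13 + 6
13 = 2*6 + 1
6 = 6*1 + 0
Back-substitute:
1 = 13 − 2·6
1 = −2·45 + 7·13
1 = 7·508 − 79·45
1 = −79·1569 + 244·508
1 = 244·2077 − 323·1569
1 = −323·5723 + 890·2077
1 = 890·7800 − 1213·5723
So 5723·(-1213) ≡ 1 (mod 7800), hence d ≡ -1213 ≡ 6587 (mod 7800).

6587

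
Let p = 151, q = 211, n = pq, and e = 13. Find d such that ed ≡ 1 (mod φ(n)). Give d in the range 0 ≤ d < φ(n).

φ(n) = (p−1)(q−1) = 150·210 = 31500.
Need d with 13·d ≡ 1 (mod 31500). Apply the extended Euclidean algorithm:
31500 = 2423×13 + 1
13 = 13×1 + 0
Back-substitute:
1 = 31500 − 2423·13
So 13·(-2423) ≡ 1 (mod 31500), hence d ≡ -2423 ≡ 29077 (mod 31500).

29077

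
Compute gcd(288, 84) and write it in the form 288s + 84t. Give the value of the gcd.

12

Euclidean algorithm:
288 = 3·84 + 36
84 = 2·36 + 12
36 = 3·12 + 0
gcd(288, 84) = 12.
Express as a combination:
12 = 84 − 2·36
12 = −2·288 + 7·84
So 12 = (-2)·288 + (7)·84.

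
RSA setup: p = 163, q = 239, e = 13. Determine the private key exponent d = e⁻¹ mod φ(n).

φ(n) = (p−1)(q−1) = 162·238 = 38556.
Need d with 13·d ≡ 1 (mod 38556). Apply the extended Euclidean algorithm:
38556 = 2965·13 + 11
13 = 1·11 + 2
11 = 5·2 + 1
2 = 2·1 + 0
Back-substitute:
1 = 11 − 5·2
1 = −5·13 + 6·11
1 = 6·38556 − 17795·13
So 13·(-17795) ≡ 1 (mod 38556), hence d ≡ -17795 ≡ 20761 (mod 38556).

20761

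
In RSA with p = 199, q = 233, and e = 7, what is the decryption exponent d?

φ(n) = (p−1)(q−1) = 198·232 = 45936.
Need d with 7·d ≡ 1 (mod 45936). Apply the extended Euclidean algorithm:
45936 = 6562*7 + 2
7 = 3*2 + 1
2 = 2*1 + 0
Back-substitute:
1 = 7 − 3·2
1 = −3·45936 + 19687·7
So 7·19687 ≡ 1 (mod 45936), hence d = 19687.

19687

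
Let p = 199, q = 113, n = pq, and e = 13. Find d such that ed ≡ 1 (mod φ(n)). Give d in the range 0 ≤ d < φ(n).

φ(n) = (p−1)(q−1) = 198·112 = 22176.
Need d with 13·d ≡ 1 (mod 22176). Apply the extended Euclidean algorithm:
22176 = 1705*13 + 11
13 = 1*11 + 2
11 = 5*2 + 1
2 = 2*1 + 0
Back-substitute:
1 = 11 − 5·2
1 = −5·13 + 6·11
1 = 6·22176 − 10235·13
So 13·(-10235) ≡ 1 (mod 22176), hence d ≡ -10235 ≡ 11941 (mod 22176).

11941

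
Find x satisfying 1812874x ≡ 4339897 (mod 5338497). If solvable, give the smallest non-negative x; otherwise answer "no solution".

4133473

First find gcd(1812874, 5338497):
5338497 = 2*1812874 + 1712749
1812874 = 1*1712749 + 100125
1712749 = 17*100125 + 10624
100125 = 9*10624 + 4509
10624 = 2*4509 + 1606
4509 = 2*1606 + 1297
1606 = 1*1297 + 309
1297 = 4*309 + 61
309 = 5*61 + 4
61 = 15*4 + 1
4 = 4*1 + 0
gcd = 1, so a unique solution mod 5338497 exists.
Back-substitute for the Bézout coefficients:
1 = 61 − 15·4
1 = −15·309 + 76·61
1 = 76·1297 − 319·309
1 = −319·1606 + 395·1297
1 = 395·4509 − 1109·1606
1 = −1109·10624 + 2613·4509
1 = 2613·100125 − 24626·10624
1 = −24626·1712749 + 421255·100125
1 = 421255·1812874 − 445881·1712749
1 = −445881·5338497 + 1313017·1812874
So 1812874·(1313017) ≡ 1 (mod 5338497), giving 1812874⁻¹ ≡ 1313017.
x ≡ 1812874⁻¹·4339897 ≡ 1313017·4339897 ≡ 4133473 (mod 5338497).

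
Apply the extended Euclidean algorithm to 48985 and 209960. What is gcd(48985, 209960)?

5

Euclidean algorithm:
209960 = 4×48985 + 14020
48985 = 3×14020 + 6925
14020 = 2×6925 + 170
6925 = 40×170 + 125
170 = 1×125 + 45
125 = 2×45 + 35
45 = 1×35 + 10
35 = 3×10 + 5
10 = 2×5 + 0
gcd(48985, 209960) = 5.
Back-substituting:
5 = 35 − 3·10
5 = −3·45 + 4·35
5 = 4·125 − 11·45
5 = −11·170 + 15·125
5 = 15·6925 − 611·170
5 = −611·14020 + 1237·6925
5 = 1237·48985 − 4322·14020
5 = −4322·209960 + 18525·48985
So 5 = (-4322)·209960 + (18525)·48985.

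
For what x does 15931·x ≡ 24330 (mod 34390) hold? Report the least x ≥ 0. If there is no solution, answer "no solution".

First find gcd(15931, 34390):
34390 = 2·15931 + 2528
15931 = 6·2528 + 763
2528 = 3·763 + 239
763 = 3·239 + 46
239 = 5·46 + 9
46 = 5·9 + 1
9 = 9·1 + 0
gcd = 1, so a unique solution mod 34390 exists.
Back-substitute for the Bézout coefficients:
1 = 46 − 5·9
1 = −5·239 + 26·46
1 = 26·763 − 83·239
1 = −83·2528 + 275·763
1 = 275·15931 − 1733·2528
1 = −1733·34390 + 3741·15931
So 15931·(3741) ≡ 1 (mod 34390), giving 15931⁻¹ ≡ 3741.
x ≡ 15931⁻¹·24330 ≡ 3741·24330 ≡ 22590 (mod 34390).

22590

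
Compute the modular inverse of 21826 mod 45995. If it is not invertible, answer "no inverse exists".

Extended Euclidean algorithm:
45995 = 2*21826 + 2343
21826 = 9*2343 + 739
2343 = 3*739 + 126
739 = 5*126 + 109
126 = 1*109 + 17
109 = 6*17 + 7
17 = 2*7 + 3
7 = 2*3 + 1
3 = 3*1 + 0
gcd = 1, so the inverse exists. Back-substitute:
1 = 7 − 2·3
1 = −2·17 + 5·7
1 = 5·109 − 32·17
1 = −32·126 + 37·109
1 = 37·739 − 217·126
1 = −217·2343 + 688·739
1 = 688·21826 − 6409·2343
1 = −6409·45995 + 13506·21826
So 21826·13506 ≡ 1 (mod 45995).

13506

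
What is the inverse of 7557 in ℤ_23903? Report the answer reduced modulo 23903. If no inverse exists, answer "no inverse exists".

Compute gcd(7557, 23903):
23903 = 3*7557 + 1232
7557 = 6*1232 + 165
1232 = 7*165 + 77
165 = 2*77 + 11
77 = 7*11 + 0
Since gcd = 11 > 1, 7557 is not a unit mod 23903.

no inverse exists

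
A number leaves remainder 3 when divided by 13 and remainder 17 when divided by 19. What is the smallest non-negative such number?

Write x = 3 + 13·k. Then 13·k ≡ 17 − 3 ≡ 14 (mod 19).
Need 13⁻¹ mod 19. Extended Euclid on (19, 13):
19 = 1·13 + 6
13 = 2·6 + 1
6 = 6·1 + 0
Back-substitute:
1 = 13 − 2·6
1 = −2·19 + 3·13
13⁻¹ ≡ 3 (mod 19), so k ≡ 3·14 ≡ 4 (mod 19).
x = 3 + 13·4 = 55.

55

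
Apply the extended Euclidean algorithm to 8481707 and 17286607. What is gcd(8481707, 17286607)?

13

Repeated division:
17286607 = 2·8481707 + 323193
8481707 = 26·323193 + 78689
323193 = 4·78689 + 8437
78689 = 9·8437 + 2756
8437 = 3·2756 + 169
2756 = 16·169 + 52
169 = 3·52 + 13
52 = 4·13 + 0
gcd(8481707, 17286607) = 13.
Working backward:
13 = 169 − 3·52
13 = −3·2756 + 49·169
13 = 49·8437 − 150·2756
13 = −150·78689 + 1399·8437
13 = 1399·323193 − 5746·78689
13 = −5746·8481707 + 150795·323193
13 = 150795·17286607 − 307336·8481707
So 13 = (150795)·17286607 + (-307336)·8481707.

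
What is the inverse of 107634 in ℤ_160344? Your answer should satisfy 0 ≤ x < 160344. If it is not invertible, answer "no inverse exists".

Euclidean algorithm on 160344, 107634:
160344 = 1·107634 + 52710
107634 = 2·52710 + 2214
52710 = 23·2214 + 1788
2214 = 1·1788 + 426
1788 = 4·426 + 84
426 = 5·84 + 6
84 = 14·6 + 0
The gcd is 6, not 1, hence no inverse exists.

no inverse exists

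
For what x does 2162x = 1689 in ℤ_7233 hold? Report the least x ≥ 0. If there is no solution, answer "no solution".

First find gcd(2162, 7233):
7233 = 3*2162 + 747
2162 = 2*747 + 668
747 = 1*668 + 79
668 = 8*79 + 36
79 = 2*36 + 7
36 = 5*7 + 1
7 = 7*1 + 0
gcd = 1, so a unique solution mod 7233 exists.
Back-substitute for the Bézout coefficients:
1 = 36 − 5·7
1 = −5·79 + 11·36
1 = 11·668 − 93·79
1 = −93·747 + 104·668
1 = 104·2162 − 301·747
1 = −301·7233 + 1007·2162
So 2162·(1007) ≡ 1 (mod 7233), giving 2162⁻¹ ≡ 1007.
x ≡ 2162⁻¹·1689 ≡ 1007·1689 ≡ 1068 (mod 7233).

1068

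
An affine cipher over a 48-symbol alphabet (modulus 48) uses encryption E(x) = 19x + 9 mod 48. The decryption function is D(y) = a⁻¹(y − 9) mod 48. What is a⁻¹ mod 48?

Extended Euclidean algorithm:
48 = 2*19 + 10
19 = 1*10 + 9
10 = 1*9 + 1
9 = 9*1 + 0
The gcd is 1. Working backward:
1 = 10 − 9
1 = −19 + 2·10
1 = 2·48 − 5·19
Hence 19⁻¹ ≡ -5 ≡ 43 (mod 48).

43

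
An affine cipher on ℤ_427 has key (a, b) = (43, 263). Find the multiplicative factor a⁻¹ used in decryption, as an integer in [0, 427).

Run Euclid on (427, 43):
427 = 9·43 + 40
43 = 1·40 + 3
40 = 13·3 + 1
3 = 3·1 + 0
The gcd is 1. Working backward:
1 = 40 − 13·3
1 = −13·43 + 14·40
1 = 14·427 − 139·43
So 43·(-139) ≡ 1 (mod 427), and -139 ≡ 288 (mod 427).

288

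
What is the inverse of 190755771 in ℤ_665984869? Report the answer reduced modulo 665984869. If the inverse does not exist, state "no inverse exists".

51118635

Apply the Euclidean algorithm to 665984869 and 190755771:
665984869 = 3·190755771 + 93717556
190755771 = 2·93717556 + 3320659
93717556 = 28·3320659 + 739104
3320659 = 4·739104 + 364243
739104 = 2·364243 + 10618
364243 = 34·10618 + 3231
10618 = 3·3231 + 925
3231 = 3·925 + 456
925 = 2·456 + 13
456 = 35·13 + 1
13 = 13·1 + 0
Since gcd(190755771, 665984869) = 1, back-substitute to write 1 as a combination:
1 = 456 − 35·13
1 = −35·925 + 71·456
1 = 71·3231 − 248·925
1 = −248·10618 + 815·3231
1 = 815·364243 − 27958·10618
1 = −27958·739104 + 56731·364243
1 = 56731·3320659 − 254882·739104
1 = −254882·93717556 + 7193427·3320659
1 = 7193427·190755771 − 14641736·93717556
1 = −14641736·665984869 + 51118635·190755771
So 190755771·51118635 ≡ 1 (mod 665984869).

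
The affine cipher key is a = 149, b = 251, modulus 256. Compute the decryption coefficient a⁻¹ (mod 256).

Run Euclid on (256, 149):
256 = 1×149 + 107
149 = 1×107 + 42
107 = 2×42 + 23
42 = 1×23 + 19
23 = 1×19 + 4
19 = 4×4 + 3
4 = 1×3 + 1
3 = 3×1 + 0
gcd = 1, so the inverse exists. Back-substitute:
1 = 4 − 3
1 = −19 + 5·4
1 = 5·23 − 6·19
1 = −6·42 + 11·23
1 = 11·107 − 28·42
1 = −28·149 + 39·107
1 = 39·256 − 67·149
Hence 149⁻¹ ≡ -67 ≡ 189 (mod 256).

189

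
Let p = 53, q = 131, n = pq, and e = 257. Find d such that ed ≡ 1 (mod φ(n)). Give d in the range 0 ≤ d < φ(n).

φ(n) = (p−1)(q−1) = 52·130 = 6760.
Need d with 257·d ≡ 1 (mod 6760). Apply the extended Euclidean algorithm:
6760 = 26·257 + 78
257 = 3·78 + 23
78 = 3·23 + 9
23 = 2·9 + 5
9 = 1·5 + 4
5 = 1·4 + 1
4 = 4·1 + 0
Back-substitute:
1 = 5 − 4
1 = −9 + 2·5
1 = 2·23 − 5·9
1 = −5·78 + 17·23
1 = 17·257 − 56·78
1 = −56·6760 + 1473·257
So 257·1473 ≡ 1 (mod 6760), hence d = 1473.

1473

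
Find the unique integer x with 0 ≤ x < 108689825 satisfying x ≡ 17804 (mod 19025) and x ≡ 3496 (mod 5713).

68222429

Write x = 17804 + 19025·k. Then 19025·k ≡ 3496 − 17804 ≡ 2831 (mod 5713).
Need 19025⁻¹ mod 5713. Extended Euclid on (5713, 1886):
5713 = 3·1886 + 55
1886 = 34·55 + 16
55 = 3·16 + 7
16 = 2·7 + 2
7 = 3·2 + 1
2 = 2·1 + 0
Back-substitute:
1 = 7 − 3·2
1 = −3·16 + 7·7
1 = 7·55 − 24·16
1 = −24·1886 + 823·55
1 = 823·5713 − 2493·1886
19025⁻¹ ≡ 3220 (mod 5713), so k ≡ 3220·2831 ≡ 3585 (mod 5713).
x = 17804 + 19025·3585 = 68222429.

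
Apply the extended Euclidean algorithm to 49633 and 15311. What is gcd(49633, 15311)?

Repeated division:
49633 = 3·15311 + 3700
15311 = 4·3700 + 511
3700 = 7·511 + 123
511 = 4·123 + 19
123 = 6·19 + 9
19 = 2·9 + 1
9 = 9·1 + 0
gcd(49633, 15311) = 1.
Express as a combination:
1 = 19 − 2·9
1 = −2·123 + 13·19
1 = 13·511 − 54·123
1 = −54·3700 + 391·511
1 = 391·15311 − 1618·3700
1 = −1618·49633 + 5245·15311
So 1 = (-1618)·49633 + (5245)·15311.

1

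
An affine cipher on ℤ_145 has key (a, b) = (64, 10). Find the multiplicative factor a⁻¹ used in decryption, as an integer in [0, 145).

Extended Euclidean algorithm:
145 = 2·64 + 17
64 = 3·17 + 13
17 = 1·13 + 4
13 = 3·4 + 1
4 = 4·1 + 0
gcd = 1, so the inverse exists. Back-substitute:
1 = 13 − 3·4
1 = −3·17 + 4·13
1 = 4·64 − 15·17
1 = −15·145 + 34·64
So 64·34 ≡ 1 (mod 145).

34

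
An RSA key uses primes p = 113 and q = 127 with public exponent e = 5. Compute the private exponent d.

φ(n) = (p−1)(q−1) = 112·126 = 14112.
Need d with 5·d ≡ 1 (mod 14112). Apply the extended Euclidean algorithm:
14112 = 2822·5 + 2
5 = 2·2 + 1
2 = 2·1 + 0
Back-substitute:
1 = 5 − 2·2
1 = −2·14112 + 5645·5
So 5·5645 ≡ 1 (mod 14112), hence d = 5645.

5645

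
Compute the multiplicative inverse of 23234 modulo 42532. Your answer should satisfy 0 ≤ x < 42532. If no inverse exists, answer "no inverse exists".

no inverse exists

Euclidean algorithm on 42532, 23234:
42532 = 1×23234 + 19298
23234 = 1×19298 + 3936
19298 = 4×3936 + 3554
3936 = 1×3554 + 382
3554 = 9×382 + 116
382 = 3×116 + 34
116 = 3×34 + 14
34 = 2×14 + 6
14 = 2×6 + 2
6 = 3×2 + 0
The gcd is 2, not 1, hence no inverse exists.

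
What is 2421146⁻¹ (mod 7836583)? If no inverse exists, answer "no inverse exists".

Extended Euclidean algorithm:
7836583 = 3*2421146 + 573145
2421146 = 4*573145 + 128566
573145 = 4*128566 + 58881
128566 = 2*58881 + 10804
58881 = 5*10804 + 4861
10804 = 2*4861 + 1082
4861 = 4*1082 + 533
1082 = 2*533 + 16
533 = 33*16 + 5
16 = 3*5 + 1
5 = 5*1 + 0
gcd = 1, so the inverse exists. Back-substitute:
1 = 16 − 3·5
1 = −3·533 + 100·16
1 = 100·1082 − 203·533
1 = −203·4861 + 912·1082
1 = 912·10804 − 2027·4861
1 = −2027·58881 + 11047·10804
1 = 11047·128566 − 24121·58881
1 = −24121·573145 + 107531·128566
1 = 107531·2421146 − 454245·573145
1 = −454245·7836583 + 1470266·2421146
So 2421146·1470266 ≡ 1 (mod 7836583).

1470266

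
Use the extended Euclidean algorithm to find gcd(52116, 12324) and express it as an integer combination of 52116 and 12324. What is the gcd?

Euclidean algorithm:
52116 = 4*12324 + 2820
12324 = 4*2820 + 1044
2820 = 2*1044 + 732
1044 = 1*732 + 312
732 = 2*312 + 108
312 = 2*108 + 96
108 = 1*96 + 12
96 = 8*12 + 0
gcd(52116, 12324) = 12.
Working backward:
12 = 108 − 96
12 = −312 + 3·108
12 = 3·732 − 7·312
12 = −7·1044 + 10·732
12 = 10·2820 − 27·1044
12 = −27·12324 + 118·2820
12 = 118·52116 − 499·12324
So 12 = (118)·52116 + (-499)·12324.

12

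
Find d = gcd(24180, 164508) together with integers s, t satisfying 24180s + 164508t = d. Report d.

12

Apply Euclid's algorithm to 164508 and 24180:
164508 = 6·24180 + 19428
24180 = 1·19428 + 4752
19428 = 4·4752 + 420
4752 = 11·420 + 132
420 = 3·132 + 24
132 = 5·24 + 12
24 = 2·12 + 0
gcd(24180, 164508) = 12.
Working backward:
12 = 132 − 5·24
12 = −5·420 + 16·132
12 = 16·4752 − 181·420
12 = −181·19428 + 740·4752
12 = 740·24180 − 921·19428
12 = −921·164508 + 6266·24180
So 12 = (-921)·164508 + (6266)·24180.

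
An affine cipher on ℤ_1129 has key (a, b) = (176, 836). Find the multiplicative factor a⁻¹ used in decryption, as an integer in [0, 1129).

Apply the Euclidean algorithm to 1129 and 176:
1129 = 6*176 + 73
176 = 2*73 + 30
73 = 2*30 + 13
30 = 2*13 + 4
13 = 3*4 + 1
4 = 4*1 + 0
The gcd is 1. Working backward:
1 = 13 − 3·4
1 = −3·30 + 7·13
1 = 7·73 − 17·30
1 = −17·176 + 41·73
1 = 41·1129 − 263·176
Thus 176·(-263) ≡ 1 (mod 1129); reducing, -263 mod 1129 = 866.

866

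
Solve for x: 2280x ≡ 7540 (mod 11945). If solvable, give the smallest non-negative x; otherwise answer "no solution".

First find gcd(2280, 11945):
11945 = 5×2280 + 545
2280 = 4×545 + 100
545 = 5×100 + 45
100 = 2×45 + 10
45 = 4×10 + 5
10 = 2×5 + 0
gcd = 5 and 5 | 7540, so solutions exist. Divide through by 5: 456x ≡ 1508 (mod 2389).
Now find 456⁻¹ mod 2389:
2389 = 5·456 + 109
456 = 4·109 + 20
109 = 5·20 + 9
20 = 2·9 + 2
9 = 4·2 + 1
2 = 2·1 + 0
Back-substitute:
1 = 9 − 4·2
1 = −4·20 + 9·9
1 = 9·109 − 49·20
1 = −49·456 + 205·109
1 = 205·2389 − 1074·456
So 456·(-1074) ≡ 1 (mod 2389), i.e. 456⁻¹ ≡ 1315.
Then x ≡ 1315·1508 ≡ 150 (mod 2389); the smallest non-negative solution is x = 150.

150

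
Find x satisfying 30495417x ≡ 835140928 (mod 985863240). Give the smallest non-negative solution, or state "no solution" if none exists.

gcd(30495417, 985863240):
985863240 = 32×30495417 + 10009896
30495417 = 3×10009896 + 465729
10009896 = 21×465729 + 229587
465729 = 2×229587 + 6555
229587 = 35×6555 + 162
6555 = 40×162 + 75
162 = 2×75 + 12
75 = 6×12 + 3
12 = 4×3 + 0
gcd = 3, but 3 ∤ 835140928, so the congruence has no solution.

no solution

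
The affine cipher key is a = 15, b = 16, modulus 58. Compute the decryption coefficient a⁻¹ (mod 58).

31

Apply the Euclidean algorithm to 58 and 15:
58 = 3×15 + 13
15 = 1×13 + 2
13 = 6×2 + 1
2 = 2×1 + 0
Since gcd(15, 58) = 1, back-substitute to write 1 as a combination:
1 = 13 − 6·2
1 = −6·15 + 7·13
1 = 7·58 − 27·15
So 15·(-27) ≡ 1 (mod 58), and -27 ≡ 31 (mod 58).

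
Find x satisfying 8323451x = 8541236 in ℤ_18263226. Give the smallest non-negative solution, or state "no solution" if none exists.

First find gcd(8323451, 18263226):
18263226 = 2×8323451 + 1616324
8323451 = 5×1616324 + 241831
1616324 = 6×241831 + 165338
241831 = 1×165338 + 76493
165338 = 2×76493 + 12352
76493 = 6×12352 + 2381
12352 = 5×2381 + 447
2381 = 5×447 + 146
447 = 3×146 + 9
146 = 16×9 + 2
9 = 4×2 + 1
2 = 2×1 + 0
gcd = 1, so a unique solution mod 18263226 exists.
Back-substitute for the Bézout coefficients:
1 = 9 − 4·2
1 = −4·146 + 65·9
1 = 65·447 − 199·146
1 = −199·2381 + 1060·447
1 = 1060·12352 − 5499·2381
1 = −5499·76493 + 34054·12352
1 = 34054·165338 − 73607·76493
1 = −73607·241831 + 107661·165338
1 = 107661·1616324 − 719573·241831
1 = −719573·8323451 + 3705526·1616324
1 = 3705526·18263226 − 8130625·8323451
So 8323451·(-8130625) ≡ 1 (mod 18263226), giving 8323451⁻¹ ≡ 10132601.
x ≡ 8323451⁻¹·8541236 ≡ 10132601·8541236 ≡ 1174432 (mod 18263226).

1174432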